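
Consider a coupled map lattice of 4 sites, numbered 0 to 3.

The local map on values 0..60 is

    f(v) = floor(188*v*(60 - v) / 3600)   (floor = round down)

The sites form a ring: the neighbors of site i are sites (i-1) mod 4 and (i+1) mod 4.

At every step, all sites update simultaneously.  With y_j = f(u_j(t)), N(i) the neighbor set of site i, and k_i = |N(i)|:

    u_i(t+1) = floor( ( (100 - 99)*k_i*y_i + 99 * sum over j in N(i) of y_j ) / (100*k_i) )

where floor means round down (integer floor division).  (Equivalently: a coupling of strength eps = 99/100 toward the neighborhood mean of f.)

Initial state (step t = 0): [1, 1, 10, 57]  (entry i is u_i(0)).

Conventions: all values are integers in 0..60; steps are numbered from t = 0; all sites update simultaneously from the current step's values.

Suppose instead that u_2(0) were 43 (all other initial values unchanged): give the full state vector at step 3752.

Simulating step by step:
t=0: [1, 1, 43, 57]
t=1: [5, 20, 5, 20]
t=2: [40, 14, 40, 14]
t=3: [33, 40, 33, 40]
t=4: [41, 45, 41, 45]
t=5: [35, 39, 35, 39]
t=6: [42, 44, 42, 44]
t=7: [36, 38, 36, 38]
t=8: [43, 44, 43, 44]
t=9: [36, 37, 36, 37]
t=10: [44, 44, 44, 44]
t=11: [36, 36, 36, 36]
t=12: [45, 45, 45, 45]
t=13: [35, 35, 35, 35]
t=14: [45, 45, 45, 45]

Answer: [45, 45, 45, 45]
Key observation: The state at step 12, [45, 45, 45, 45], reappears at step 14: the system is in a cycle of period 2 from step 12 on.  Therefore the state at step 3752 equals the state at step 12 + ((3752 - 12) mod 2) = 12, which is [45, 45, 45, 45].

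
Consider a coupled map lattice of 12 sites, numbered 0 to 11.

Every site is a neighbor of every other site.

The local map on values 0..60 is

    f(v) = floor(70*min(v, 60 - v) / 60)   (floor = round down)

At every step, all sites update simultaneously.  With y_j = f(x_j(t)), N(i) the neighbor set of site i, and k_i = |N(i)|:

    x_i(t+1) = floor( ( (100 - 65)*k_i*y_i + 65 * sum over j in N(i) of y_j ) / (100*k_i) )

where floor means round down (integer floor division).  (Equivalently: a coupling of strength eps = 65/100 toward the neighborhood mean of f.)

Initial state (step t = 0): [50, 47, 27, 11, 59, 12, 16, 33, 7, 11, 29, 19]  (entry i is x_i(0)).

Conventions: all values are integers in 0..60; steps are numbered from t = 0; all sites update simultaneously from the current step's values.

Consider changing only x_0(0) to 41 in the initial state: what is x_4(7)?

Simulating step by step:
t=0: [41, 47, 27, 11, 59, 12, 16, 33, 7, 11, 29, 19]
t=1: [19, 17, 21, 16, 13, 17, 18, 21, 15, 16, 22, 19]
t=2: [20, 19, 21, 19, 18, 19, 20, 21, 19, 19, 21, 20]
t=3: [22, 22, 23, 22, 22, 22, 22, 23, 22, 22, 23, 22]
t=4: [25, 25, 25, 25, 25, 25, 25, 25, 25, 25, 25, 25]
t=5: [29, 29, 29, 29, 29, 29, 29, 29, 29, 29, 29, 29]
t=6: [33, 33, 33, 33, 33, 33, 33, 33, 33, 33, 33, 33]
t=7: [31, 31, 31, 31, 31, 31, 31, 31, 31, 31, 31, 31]

Answer: x_4(7) = 31
Key observation: This trace re-runs the system from the modified initial state.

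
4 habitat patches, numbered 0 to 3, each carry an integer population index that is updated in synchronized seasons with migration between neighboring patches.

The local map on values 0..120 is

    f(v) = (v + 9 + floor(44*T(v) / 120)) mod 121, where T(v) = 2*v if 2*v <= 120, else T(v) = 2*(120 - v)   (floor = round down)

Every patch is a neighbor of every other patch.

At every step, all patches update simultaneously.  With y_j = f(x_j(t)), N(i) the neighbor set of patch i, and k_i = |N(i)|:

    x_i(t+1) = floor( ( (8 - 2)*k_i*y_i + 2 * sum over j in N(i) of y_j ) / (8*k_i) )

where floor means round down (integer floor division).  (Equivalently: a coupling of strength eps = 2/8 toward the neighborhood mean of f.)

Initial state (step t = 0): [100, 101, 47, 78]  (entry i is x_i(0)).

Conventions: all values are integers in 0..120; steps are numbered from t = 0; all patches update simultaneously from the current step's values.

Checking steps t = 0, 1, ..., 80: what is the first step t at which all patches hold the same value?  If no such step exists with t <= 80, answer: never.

Simulating step by step:
t=0: [100, 101, 47, 78]  (not all equal)
t=1: [18, 18, 77, 95]  (not all equal)
t=2: [43, 43, 94, 17]  (not all equal)
t=3: [72, 72, 17, 42]  (not all equal)
t=4: [106, 106, 54, 83]  (not all equal)
t=5: [21, 21, 87, 98]  (not all equal)
t=6: [47, 47, 97, 19]  (not all equal)
t=7: [78, 78, 19, 45]  (not all equal)
t=8: [108, 108, 57, 88]  (not all equal)
t=9: [22, 22, 90, 99]  (not all equal)
t=10: [39, 39, 8, 9]  (not all equal)
t=11: [67, 67, 31, 32]  (not all equal)
t=12: [105, 105, 70, 72]  (not all equal)
t=13: [22, 22, 96, 97]  (not all equal)
t=14: [39, 39, 8, 8]  (not all equal)
t=15: [67, 67, 31, 31]  (not all equal)
t=16: [105, 105, 70, 70]  (not all equal)
t=17: [22, 22, 96, 96]  (not all equal)
t=18: [39, 39, 8, 8]  (not all equal)

Answer: never
Key observation: The state at step 14 reappears at step 18 — the system is in a cycle of period 4 from step 14 on.  No step 0..18 is synchronized, and the cycle repeats forever, so no step up to 80 (or ever) has all patches equal.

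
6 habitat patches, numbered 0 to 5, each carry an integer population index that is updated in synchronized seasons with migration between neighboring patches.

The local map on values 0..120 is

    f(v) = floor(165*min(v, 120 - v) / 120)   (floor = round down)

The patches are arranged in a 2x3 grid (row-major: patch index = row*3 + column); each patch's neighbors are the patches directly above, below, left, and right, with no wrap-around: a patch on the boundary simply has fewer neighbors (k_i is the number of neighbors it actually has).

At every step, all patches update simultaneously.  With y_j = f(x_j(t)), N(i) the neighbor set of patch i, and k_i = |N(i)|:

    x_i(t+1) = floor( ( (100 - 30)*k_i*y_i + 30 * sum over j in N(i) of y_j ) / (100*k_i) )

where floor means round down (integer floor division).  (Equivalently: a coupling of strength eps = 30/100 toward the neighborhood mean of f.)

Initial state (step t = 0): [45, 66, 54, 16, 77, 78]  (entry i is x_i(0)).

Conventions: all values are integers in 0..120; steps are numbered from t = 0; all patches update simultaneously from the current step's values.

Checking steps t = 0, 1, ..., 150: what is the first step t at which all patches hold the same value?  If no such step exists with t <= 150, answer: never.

Answer: 32
Key observation: Synchronization is absorbing here: once all patches are equal they stay equal, and step 32 is the first all-equal step.

Derivation:
t=0: [45, 66, 54, 16, 77, 78]  (not all equal)
t=1: [57, 71, 71, 33, 56, 59]  (not all equal)
t=2: [71, 69, 69, 54, 73, 78]  (not all equal)
t=3: [68, 69, 68, 71, 64, 60]  (not all equal)
t=4: [70, 70, 72, 69, 75, 79]  (not all equal)
t=5: [68, 67, 64, 68, 62, 58]  (not all equal)
t=6: [71, 73, 76, 72, 77, 78]  (not all equal)
t=7: [66, 63, 60, 65, 60, 57]  (not all equal)
t=8: [74, 78, 80, 75, 80, 79]  (not all equal)
t=9: [61, 57, 55, 60, 55, 55]  (not all equal)
t=10: [80, 77, 75, 80, 76, 75]  (not all equal)
t=11: [55, 58, 60, 55, 59, 60]  (not all equal)
t=12: [75, 79, 81, 75, 80, 81]  (not all equal)
t=13: [60, 56, 53, 60, 55, 53]  (not all equal)
t=14: [81, 76, 72, 80, 75, 72]  (not all equal)
t=15: [54, 60, 65, 55, 60, 65]  (not all equal)
t=16: [75, 80, 76, 75, 80, 76]  (not all equal)
t=17: [60, 56, 59, 60, 56, 59]  (not all equal)
t=18: [81, 77, 80, 81, 77, 80]  (not all equal)
t=19: [53, 58, 55, 53, 58, 55]  (not all equal)
t=20: [73, 77, 75, 73, 77, 75]  (not all equal)
t=21: [63, 59, 60, 63, 59, 60]  (not all equal)
t=22: [78, 80, 81, 78, 80, 81]  (not all equal)
t=23: [56, 55, 53, 56, 55, 53]  (not all equal)
t=24: [76, 74, 72, 76, 74, 72]  (not all equal)
t=25: [60, 63, 65, 60, 63, 65]  (not all equal)
t=26: [81, 78, 75, 81, 78, 75]  (not all equal)
t=27: [53, 57, 60, 53, 57, 60]  (not all equal)
t=28: [72, 77, 81, 72, 77, 81]  (not all equal)
t=29: [64, 59, 53, 64, 59, 53]  (not all equal)
t=30: [77, 79, 73, 77, 79, 73]  (not all equal)
t=31: [58, 57, 62, 58, 57, 62]  (not all equal)
t=32: [78, 78, 78, 78, 78, 78]  (all equal)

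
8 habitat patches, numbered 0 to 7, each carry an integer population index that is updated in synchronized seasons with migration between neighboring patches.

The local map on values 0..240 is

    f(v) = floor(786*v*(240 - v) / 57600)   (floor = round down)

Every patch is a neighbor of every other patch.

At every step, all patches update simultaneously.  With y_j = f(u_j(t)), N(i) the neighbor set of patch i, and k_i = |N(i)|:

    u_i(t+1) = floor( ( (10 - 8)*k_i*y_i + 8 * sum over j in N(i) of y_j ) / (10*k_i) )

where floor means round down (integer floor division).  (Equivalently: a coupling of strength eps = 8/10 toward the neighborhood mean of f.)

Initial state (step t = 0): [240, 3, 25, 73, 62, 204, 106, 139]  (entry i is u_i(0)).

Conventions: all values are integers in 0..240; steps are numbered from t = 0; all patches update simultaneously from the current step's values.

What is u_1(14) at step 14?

Answer: u_1(14) = 196

Derivation:
t=0: [240, 3, 25, 73, 62, 204, 106, 139]
t=1: [100, 101, 107, 115, 113, 109, 117, 117]
t=2: [193, 193, 194, 194, 194, 194, 194, 194]
t=3: [121, 121, 121, 121, 121, 121, 121, 121]
t=4: [196, 196, 196, 196, 196, 196, 196, 196]
t=5: [117, 117, 117, 117, 117, 117, 117, 117]
t=6: [196, 196, 196, 196, 196, 196, 196, 196]
t=7: [117, 117, 117, 117, 117, 117, 117, 117]
t=8: [196, 196, 196, 196, 196, 196, 196, 196]
t=9: [117, 117, 117, 117, 117, 117, 117, 117]
t=10: [196, 196, 196, 196, 196, 196, 196, 196]
t=11: [117, 117, 117, 117, 117, 117, 117, 117]
t=12: [196, 196, 196, 196, 196, 196, 196, 196]
t=13: [117, 117, 117, 117, 117, 117, 117, 117]
t=14: [196, 196, 196, 196, 196, 196, 196, 196]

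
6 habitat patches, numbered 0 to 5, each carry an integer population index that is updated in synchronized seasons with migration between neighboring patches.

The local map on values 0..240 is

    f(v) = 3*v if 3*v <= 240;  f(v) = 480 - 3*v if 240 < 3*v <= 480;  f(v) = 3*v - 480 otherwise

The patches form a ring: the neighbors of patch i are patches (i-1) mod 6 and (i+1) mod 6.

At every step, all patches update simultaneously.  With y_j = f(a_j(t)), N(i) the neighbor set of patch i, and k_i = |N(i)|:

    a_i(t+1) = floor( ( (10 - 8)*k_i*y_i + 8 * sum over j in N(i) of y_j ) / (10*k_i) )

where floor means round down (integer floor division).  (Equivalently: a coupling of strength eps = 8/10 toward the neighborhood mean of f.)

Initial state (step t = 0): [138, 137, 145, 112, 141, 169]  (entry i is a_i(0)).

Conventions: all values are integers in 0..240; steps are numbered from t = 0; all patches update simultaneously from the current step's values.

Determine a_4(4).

Answer: a_4(4) = 157

Derivation:
t=0: [138, 137, 145, 112, 141, 169]
t=1: [51, 58, 94, 69, 79, 54]
t=2: [165, 175, 192, 215, 195, 188]
t=3: [54, 53, 103, 113, 120, 64]
t=4: [172, 165, 154, 144, 157, 151]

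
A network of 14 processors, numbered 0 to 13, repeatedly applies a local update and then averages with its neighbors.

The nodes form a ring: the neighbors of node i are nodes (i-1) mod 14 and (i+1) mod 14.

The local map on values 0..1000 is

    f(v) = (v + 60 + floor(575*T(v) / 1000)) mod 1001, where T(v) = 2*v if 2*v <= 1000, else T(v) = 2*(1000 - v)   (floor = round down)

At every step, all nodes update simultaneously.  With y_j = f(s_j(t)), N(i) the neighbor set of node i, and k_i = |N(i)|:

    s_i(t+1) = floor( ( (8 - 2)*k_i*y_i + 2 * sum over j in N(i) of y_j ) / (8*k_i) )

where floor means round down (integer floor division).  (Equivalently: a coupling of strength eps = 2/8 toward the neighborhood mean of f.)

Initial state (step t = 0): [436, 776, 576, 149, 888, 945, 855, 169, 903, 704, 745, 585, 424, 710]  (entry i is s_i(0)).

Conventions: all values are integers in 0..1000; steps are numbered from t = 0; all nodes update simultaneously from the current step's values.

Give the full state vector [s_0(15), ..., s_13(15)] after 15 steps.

Answer: [406, 137, 91, 193, 810, 697, 655, 660, 661, 711, 816, 416, 290, 304]

Derivation:
t=0: [436, 776, 576, 149, 888, 945, 855, 169, 903, 704, 745, 585, 424, 710]
t=1: [772, 208, 150, 309, 112, 69, 121, 336, 120, 98, 100, 224, 756, 322]
t=2: [227, 439, 440, 628, 341, 233, 363, 666, 370, 276, 307, 452, 232, 587]
t=3: [426, 70, 18, 185, 679, 624, 713, 293, 736, 686, 625, 182, 437, 228]
t=4: [826, 291, 156, 368, 151, 112, 177, 541, 172, 106, 155, 477, 874, 659]
t=5: [163, 573, 488, 735, 431, 328, 383, 203, 373, 318, 341, 121, 82, 102]
t=6: [357, 157, 108, 210, 847, 807, 819, 590, 800, 764, 727, 368, 251, 290]
t=7: [755, 437, 332, 429, 135, 86, 90, 111, 93, 94, 192, 725, 641, 690]
t=8: [209, 857, 827, 876, 415, 258, 257, 287, 264, 287, 399, 148, 109, 104]
t=9: [427, 134, 82, 187, 800, 656, 620, 662, 639, 700, 819, 434, 303, 312]
t=10: [868, 412, 278, 387, 138, 108, 114, 110, 111, 102, 201, 844, 748, 758]
t=11: [188, 800, 722, 795, 415, 301, 302, 297, 295, 308, 414, 135, 94, 93]
t=12: [391, 137, 97, 198, 813, 737, 707, 698, 698, 747, 846, 414, 272, 285]
t=13: [803, 411, 305, 408, 138, 97, 101, 103, 103, 95, 192, 803, 685, 697]
t=14: [196, 807, 771, 836, 417, 280, 276, 280, 278, 292, 398, 138, 103, 102]
t=15: [406, 137, 91, 193, 810, 697, 655, 660, 661, 711, 816, 416, 290, 304]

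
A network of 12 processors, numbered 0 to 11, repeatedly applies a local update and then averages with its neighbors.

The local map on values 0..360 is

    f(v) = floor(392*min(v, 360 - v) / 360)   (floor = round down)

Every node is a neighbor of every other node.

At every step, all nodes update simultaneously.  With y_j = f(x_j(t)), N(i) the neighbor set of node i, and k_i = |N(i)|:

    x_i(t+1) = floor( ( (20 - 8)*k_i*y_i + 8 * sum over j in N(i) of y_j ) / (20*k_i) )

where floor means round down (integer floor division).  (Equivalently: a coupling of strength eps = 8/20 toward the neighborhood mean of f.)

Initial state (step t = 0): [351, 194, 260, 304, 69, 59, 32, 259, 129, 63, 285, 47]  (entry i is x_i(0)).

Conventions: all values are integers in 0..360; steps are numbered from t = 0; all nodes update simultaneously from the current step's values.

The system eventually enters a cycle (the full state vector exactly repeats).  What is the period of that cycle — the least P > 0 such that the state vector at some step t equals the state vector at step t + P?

Simulating step by step:
t=0: [351, 194, 260, 304, 69, 59, 32, 259, 129, 63, 285, 47]
t=1: [40, 137, 96, 69, 77, 71, 54, 97, 114, 73, 81, 64]
t=2: [62, 122, 96, 80, 85, 81, 71, 97, 108, 82, 87, 77]
t=3: [79, 115, 99, 90, 93, 90, 84, 100, 107, 91, 94, 88]
t=4: [93, 115, 104, 99, 101, 99, 95, 105, 109, 100, 102, 98]
t=5: [105, 118, 111, 108, 109, 108, 106, 112, 114, 108, 110, 107]
t=6: [116, 124, 119, 117, 118, 117, 116, 120, 121, 117, 118, 117]
t=7: [127, 132, 128, 127, 128, 127, 127, 129, 129, 127, 128, 127]
t=8: [138, 141, 139, 138, 139, 138, 138, 139, 139, 138, 139, 138]
t=9: [150, 151, 150, 150, 150, 150, 150, 150, 150, 150, 150, 150]
t=10: [163, 163, 163, 163, 163, 163, 163, 163, 163, 163, 163, 163]
t=11: [177, 177, 177, 177, 177, 177, 177, 177, 177, 177, 177, 177]
t=12: [192, 192, 192, 192, 192, 192, 192, 192, 192, 192, 192, 192]
t=13: [182, 182, 182, 182, 182, 182, 182, 182, 182, 182, 182, 182]
t=14: [193, 193, 193, 193, 193, 193, 193, 193, 193, 193, 193, 193]
t=15: [181, 181, 181, 181, 181, 181, 181, 181, 181, 181, 181, 181]
t=16: [194, 194, 194, 194, 194, 194, 194, 194, 194, 194, 194, 194]
t=17: [180, 180, 180, 180, 180, 180, 180, 180, 180, 180, 180, 180]
t=18: [196, 196, 196, 196, 196, 196, 196, 196, 196, 196, 196, 196]
t=19: [178, 178, 178, 178, 178, 178, 178, 178, 178, 178, 178, 178]
t=20: [193, 193, 193, 193, 193, 193, 193, 193, 193, 193, 193, 193]

Answer: 6
Key observation: The state at step 14, [193, 193, 193, 193, 193, 193, 193, 193, 193, 193, 193, 193], reappears at step 20 — and no state repeats earlier — so the cycle the system enters has period 6.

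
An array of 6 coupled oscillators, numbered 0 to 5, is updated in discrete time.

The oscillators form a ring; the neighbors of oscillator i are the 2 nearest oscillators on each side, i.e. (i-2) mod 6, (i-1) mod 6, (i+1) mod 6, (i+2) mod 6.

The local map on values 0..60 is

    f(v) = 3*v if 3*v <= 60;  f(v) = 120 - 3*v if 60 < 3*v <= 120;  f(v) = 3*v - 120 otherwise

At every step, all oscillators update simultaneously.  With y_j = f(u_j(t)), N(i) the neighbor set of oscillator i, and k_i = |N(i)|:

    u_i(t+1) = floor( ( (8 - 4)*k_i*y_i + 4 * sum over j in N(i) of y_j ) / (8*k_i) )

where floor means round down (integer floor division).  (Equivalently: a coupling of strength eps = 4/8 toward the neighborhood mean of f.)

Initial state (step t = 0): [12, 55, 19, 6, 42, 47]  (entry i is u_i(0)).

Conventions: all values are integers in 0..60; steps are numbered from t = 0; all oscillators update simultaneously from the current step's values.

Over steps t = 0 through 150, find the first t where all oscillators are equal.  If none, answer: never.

Answer: never
Key observation: The state at step 22 reappears at step 24 — the system is in a cycle of period 2 from step 22 on.  No step 0..24 is synchronized, and the cycle repeats forever, so no step up to 150 (or ever) has all oscillators equal.

Derivation:
t=0: [12, 55, 19, 6, 42, 47]  (not all equal)
t=1: [34, 39, 41, 25, 19, 23]  (not all equal)
t=2: [23, 16, 16, 36, 43, 40]  (not all equal)
t=3: [38, 37, 39, 19, 18, 15]  (not all equal)
t=4: [16, 18, 17, 42, 40, 38]  (not all equal)
t=5: [37, 40, 39, 16, 13, 16]  (not all equal)
t=6: [15, 13, 13, 35, 33, 36]  (not all equal)
t=7: [36, 33, 34, 21, 24, 21]  (not all equal)
t=8: [24, 28, 26, 46, 42, 45]  (not all equal)
t=9: [36, 33, 34, 21, 18, 21]  (not all equal)
t=10: [24, 28, 27, 47, 45, 46]  (not all equal)
t=11: [37, 33, 34, 24, 23, 24]  (not all equal)
t=12: [21, 25, 25, 41, 40, 40]  (not all equal)
t=13: [39, 35, 35, 12, 13, 13]  (not all equal)
t=14: [15, 19, 19, 31, 31, 31]  (not all equal)
t=15: [43, 48, 48, 34, 33, 33]  (not all equal)
t=16: [15, 21, 21, 20, 19, 19]  (not all equal)
t=17: [51, 55, 55, 58, 55, 55]  (not all equal)
t=18: [39, 44, 44, 49, 44, 44]  (not all equal)
t=19: [7, 12, 12, 19, 12, 12]  (not all equal)
t=20: [28, 36, 36, 46, 36, 36]  (not all equal)
t=21: [24, 15, 15, 15, 15, 15]  (not all equal)
t=22: [46, 45, 45, 45, 45, 45]  (not all equal)
t=23: [16, 15, 15, 15, 15, 15]  (not all equal)
t=24: [46, 45, 45, 45, 45, 45]  (not all equal)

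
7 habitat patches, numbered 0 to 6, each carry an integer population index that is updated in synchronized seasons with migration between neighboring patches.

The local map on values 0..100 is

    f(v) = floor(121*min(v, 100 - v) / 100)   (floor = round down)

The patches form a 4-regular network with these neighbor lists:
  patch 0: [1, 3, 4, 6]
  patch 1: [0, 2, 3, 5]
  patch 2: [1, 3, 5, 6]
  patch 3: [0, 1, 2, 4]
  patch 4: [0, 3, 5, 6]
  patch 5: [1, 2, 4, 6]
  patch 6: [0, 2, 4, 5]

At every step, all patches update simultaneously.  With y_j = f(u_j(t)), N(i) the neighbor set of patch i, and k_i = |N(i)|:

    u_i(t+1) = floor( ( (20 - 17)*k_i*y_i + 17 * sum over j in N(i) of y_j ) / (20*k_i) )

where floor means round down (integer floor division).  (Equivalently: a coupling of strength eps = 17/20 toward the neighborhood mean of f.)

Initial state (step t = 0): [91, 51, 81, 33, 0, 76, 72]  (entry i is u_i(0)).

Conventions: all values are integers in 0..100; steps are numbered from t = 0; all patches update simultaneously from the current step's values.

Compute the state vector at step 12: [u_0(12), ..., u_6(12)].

Answer: [56, 56, 56, 56, 56, 56, 56]

Derivation:
t=0: [91, 51, 81, 33, 0, 76, 72]
t=1: [29, 30, 37, 25, 23, 28, 17]
t=2: [29, 35, 31, 34, 29, 31, 32]
t=3: [38, 38, 39, 37, 37, 37, 36]
t=4: [44, 45, 44, 45, 44, 44, 44]
t=5: [53, 53, 53, 53, 53, 53, 53]
t=6: [56, 56, 56, 56, 56, 56, 56]
t=7: [53, 53, 53, 53, 53, 53, 53]
t=8: [56, 56, 56, 56, 56, 56, 56]
t=9: [53, 53, 53, 53, 53, 53, 53]
t=10: [56, 56, 56, 56, 56, 56, 56]
t=11: [53, 53, 53, 53, 53, 53, 53]
t=12: [56, 56, 56, 56, 56, 56, 56]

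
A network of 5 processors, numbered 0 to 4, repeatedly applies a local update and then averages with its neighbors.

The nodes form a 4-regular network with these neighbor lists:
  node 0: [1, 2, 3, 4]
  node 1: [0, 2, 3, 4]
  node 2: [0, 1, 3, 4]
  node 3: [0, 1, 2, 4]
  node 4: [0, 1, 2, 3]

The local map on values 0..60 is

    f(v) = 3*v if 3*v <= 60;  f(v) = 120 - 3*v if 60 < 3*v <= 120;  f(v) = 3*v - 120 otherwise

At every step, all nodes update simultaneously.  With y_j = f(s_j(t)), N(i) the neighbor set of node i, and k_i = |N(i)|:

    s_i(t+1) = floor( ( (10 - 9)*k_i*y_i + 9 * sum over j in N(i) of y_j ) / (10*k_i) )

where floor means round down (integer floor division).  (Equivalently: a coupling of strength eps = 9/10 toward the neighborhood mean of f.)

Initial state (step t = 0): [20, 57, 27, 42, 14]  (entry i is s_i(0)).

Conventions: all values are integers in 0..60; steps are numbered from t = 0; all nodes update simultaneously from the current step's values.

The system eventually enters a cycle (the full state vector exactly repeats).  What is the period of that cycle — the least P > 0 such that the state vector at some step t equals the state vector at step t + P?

Answer: 7
Key observation: The state at step 3, [17, 16, 16, 17, 16], reappears at step 10 — and no state repeats earlier — so the cycle the system enters has period 7.

Derivation:
t=0: [20, 57, 27, 42, 14]
t=1: [37, 38, 39, 43, 39]
t=2: [5, 6, 6, 5, 6]
t=3: [17, 16, 16, 17, 16]
t=4: [48, 49, 49, 48, 49]
t=5: [26, 25, 25, 26, 25]
t=6: [44, 43, 43, 44, 43]
t=7: [9, 10, 10, 9, 10]
t=8: [29, 28, 28, 29, 28]
t=9: [35, 34, 34, 35, 34]
t=10: [17, 16, 16, 17, 16]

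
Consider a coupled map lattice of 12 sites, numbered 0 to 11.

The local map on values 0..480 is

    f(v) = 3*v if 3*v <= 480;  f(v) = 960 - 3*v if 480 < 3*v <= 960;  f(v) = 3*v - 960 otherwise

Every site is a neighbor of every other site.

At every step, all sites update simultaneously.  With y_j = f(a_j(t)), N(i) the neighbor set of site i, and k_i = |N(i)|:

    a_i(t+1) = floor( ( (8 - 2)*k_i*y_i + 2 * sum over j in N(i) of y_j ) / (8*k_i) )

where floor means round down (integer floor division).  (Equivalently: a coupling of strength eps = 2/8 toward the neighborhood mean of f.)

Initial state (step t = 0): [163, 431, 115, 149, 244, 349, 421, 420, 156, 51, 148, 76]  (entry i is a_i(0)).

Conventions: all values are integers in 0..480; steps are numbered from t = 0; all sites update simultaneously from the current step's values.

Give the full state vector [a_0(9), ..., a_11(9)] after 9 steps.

Simulating step by step:
t=0: [163, 431, 115, 149, 244, 349, 421, 420, 156, 51, 148, 76]
t=1: [429, 328, 337, 411, 252, 149, 306, 304, 426, 197, 409, 252]
t=2: [296, 75, 95, 257, 206, 383, 89, 93, 289, 326, 252, 206]
t=3: [109, 220, 264, 194, 305, 194, 251, 259, 124, 70, 205, 305]
t=4: [305, 285, 189, 342, 99, 342, 217, 200, 337, 219, 318, 99]
t=5: [84, 128, 338, 100, 268, 100, 276, 314, 89, 272, 56, 268]
t=6: [236, 332, 92, 271, 166, 271, 148, 66, 247, 157, 175, 166]
t=7: [263, 106, 281, 187, 416, 187, 403, 224, 239, 423, 397, 416]
t=8: [199, 306, 160, 365, 284, 365, 256, 284, 251, 299, 243, 284]
t=9: [313, 79, 398, 147, 127, 147, 189, 127, 199, 95, 217, 127]

Answer: [313, 79, 398, 147, 127, 147, 189, 127, 199, 95, 217, 127]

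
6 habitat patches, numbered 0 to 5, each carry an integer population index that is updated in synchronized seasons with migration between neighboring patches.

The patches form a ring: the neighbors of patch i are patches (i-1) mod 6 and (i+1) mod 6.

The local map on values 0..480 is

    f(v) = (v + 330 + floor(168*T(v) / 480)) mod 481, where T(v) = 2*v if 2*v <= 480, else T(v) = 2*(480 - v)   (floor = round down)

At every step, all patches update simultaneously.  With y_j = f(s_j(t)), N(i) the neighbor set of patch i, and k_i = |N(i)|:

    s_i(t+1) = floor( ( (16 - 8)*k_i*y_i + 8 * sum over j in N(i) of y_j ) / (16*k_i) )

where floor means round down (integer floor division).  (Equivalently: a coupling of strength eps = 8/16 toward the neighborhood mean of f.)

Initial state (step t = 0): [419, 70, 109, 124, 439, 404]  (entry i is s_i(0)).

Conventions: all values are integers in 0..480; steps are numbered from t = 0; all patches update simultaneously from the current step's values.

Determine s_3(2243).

Simulating step by step:
t=0: [419, 70, 109, 124, 439, 404]
t=1: [343, 310, 144, 117, 249, 309]
t=2: [282, 234, 127, 111, 210, 275]
t=3: [262, 206, 102, 86, 179, 252]
t=4: [246, 170, 179, 281, 260, 234]
t=5: [225, 171, 178, 238, 260, 253]
t=6: [215, 165, 173, 230, 259, 253]
t=7: [204, 153, 163, 221, 256, 249]
t=8: [189, 134, 146, 208, 251, 243]
t=9: [168, 104, 118, 190, 244, 236]
t=10: [135, 58, 73, 162, 234, 223]
t=11: [203, 347, 365, 237, 211, 195]
t=12: [214, 266, 282, 250, 211, 190]
t=13: [215, 252, 265, 249, 211, 190]
t=14: [215, 249, 261, 247, 211, 191]
t=15: [215, 248, 261, 247, 211, 191]
t=16: [215, 248, 261, 247, 211, 191]

Answer: s_3(2243) = 247
Key observation: The state at step 15, [215, 248, 261, 247, 211, 191], reappears at step 16: the system is in a cycle of period 1 from step 15 on.  Therefore the state at step 2243 equals the state at step 15 + ((2243 - 15) mod 1) = 15, which is [215, 248, 261, 247, 211, 191].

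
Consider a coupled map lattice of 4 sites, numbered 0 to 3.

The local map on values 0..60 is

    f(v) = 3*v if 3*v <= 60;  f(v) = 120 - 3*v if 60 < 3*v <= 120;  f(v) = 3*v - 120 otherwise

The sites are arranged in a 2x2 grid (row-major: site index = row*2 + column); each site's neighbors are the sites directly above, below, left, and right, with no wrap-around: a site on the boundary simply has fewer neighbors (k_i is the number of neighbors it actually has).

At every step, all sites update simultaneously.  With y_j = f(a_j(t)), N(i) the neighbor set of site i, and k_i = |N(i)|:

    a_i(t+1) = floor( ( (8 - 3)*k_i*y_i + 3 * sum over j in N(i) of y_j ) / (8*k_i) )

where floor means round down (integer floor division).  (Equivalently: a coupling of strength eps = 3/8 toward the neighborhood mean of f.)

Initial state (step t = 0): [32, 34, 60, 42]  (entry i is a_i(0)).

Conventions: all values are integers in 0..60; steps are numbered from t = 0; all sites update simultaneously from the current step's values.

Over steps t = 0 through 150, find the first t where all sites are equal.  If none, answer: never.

Answer: 8
Key observation: Synchronization is absorbing here: once all sites are equal they stay equal, and step 8 is the first all-equal step.

Derivation:
t=0: [32, 34, 60, 42]  (not all equal)
t=1: [29, 16, 43, 18]  (not all equal)
t=2: [31, 46, 21, 44]  (not all equal)
t=3: [30, 18, 42, 21]  (not all equal)
t=4: [30, 50, 20, 46]  (not all equal)
t=5: [35, 27, 46, 28]  (not all equal)
t=6: [20, 33, 20, 33]  (not all equal)
t=7: [52, 28, 52, 28]  (not all equal)
t=8: [36, 36, 36, 36]  (all equal)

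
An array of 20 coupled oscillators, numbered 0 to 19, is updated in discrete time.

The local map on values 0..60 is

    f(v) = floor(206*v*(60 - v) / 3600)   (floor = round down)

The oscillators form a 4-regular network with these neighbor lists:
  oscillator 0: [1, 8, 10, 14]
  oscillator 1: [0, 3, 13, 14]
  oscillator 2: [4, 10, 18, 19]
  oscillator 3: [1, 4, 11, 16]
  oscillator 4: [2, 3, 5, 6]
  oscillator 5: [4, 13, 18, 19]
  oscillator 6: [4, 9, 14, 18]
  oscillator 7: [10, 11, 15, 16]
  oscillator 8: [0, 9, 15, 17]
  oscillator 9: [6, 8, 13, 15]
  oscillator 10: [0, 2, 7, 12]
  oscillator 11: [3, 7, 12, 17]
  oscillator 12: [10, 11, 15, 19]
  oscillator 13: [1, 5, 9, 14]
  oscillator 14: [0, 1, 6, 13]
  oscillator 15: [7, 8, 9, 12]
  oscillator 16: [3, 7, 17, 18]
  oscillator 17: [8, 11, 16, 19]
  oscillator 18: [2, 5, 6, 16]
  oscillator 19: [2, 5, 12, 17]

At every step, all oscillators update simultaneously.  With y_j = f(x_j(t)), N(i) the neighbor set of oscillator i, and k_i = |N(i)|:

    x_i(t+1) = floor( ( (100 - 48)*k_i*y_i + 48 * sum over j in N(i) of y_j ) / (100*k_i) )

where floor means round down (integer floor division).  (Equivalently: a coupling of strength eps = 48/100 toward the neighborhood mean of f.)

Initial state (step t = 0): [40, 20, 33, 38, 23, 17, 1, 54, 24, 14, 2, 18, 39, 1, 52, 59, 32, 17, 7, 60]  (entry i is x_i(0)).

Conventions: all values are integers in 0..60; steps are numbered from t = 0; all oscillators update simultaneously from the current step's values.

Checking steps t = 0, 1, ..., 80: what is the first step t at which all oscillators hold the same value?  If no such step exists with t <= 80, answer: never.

Answer: 8
Key observation: Synchronization is absorbing here: once all oscillators are equal they stay equal, and step 8 is the first all-equal step.

Derivation:
t=0: [40, 20, 33, 38, 23, 17, 1, 54, 24, 14, 2, 18, 39, 1, 52, 59, 32, 17, 7, 60]  (not all equal)
t=1: [38, 37, 35, 46, 41, 29, 16, 21, 40, 25, 22, 40, 30, 18, 23, 19, 41, 38, 28, 21]  (not all equal)
t=2: [47, 45, 48, 40, 44, 48, 43, 45, 45, 46, 47, 45, 48, 46, 46, 45, 44, 46, 48, 47]  (not all equal)
t=3: [35, 37, 33, 42, 38, 33, 38, 37, 37, 37, 34, 37, 33, 35, 36, 37, 38, 36, 34, 33]  (not all equal)
t=4: [49, 48, 49, 45, 47, 49, 47, 48, 48, 48, 49, 47, 49, 49, 48, 48, 47, 48, 49, 49]  (not all equal)
t=5: [30, 32, 30, 35, 33, 30, 33, 32, 31, 32, 30, 33, 30, 30, 31, 31, 33, 32, 30, 30]  (not all equal)
t=6: [51, 50, 50, 50, 50, 50, 50, 50, 51, 50, 51, 50, 50, 51, 50, 51, 50, 50, 50, 51]  (not all equal)
t=7: [26, 27, 27, 28, 28, 27, 28, 27, 26, 27, 26, 28, 27, 26, 27, 26, 28, 27, 28, 26]  (not all equal)
t=8: [50, 50, 50, 50, 50, 50, 50, 50, 50, 50, 50, 50, 50, 50, 50, 50, 50, 50, 50, 50]  (all equal)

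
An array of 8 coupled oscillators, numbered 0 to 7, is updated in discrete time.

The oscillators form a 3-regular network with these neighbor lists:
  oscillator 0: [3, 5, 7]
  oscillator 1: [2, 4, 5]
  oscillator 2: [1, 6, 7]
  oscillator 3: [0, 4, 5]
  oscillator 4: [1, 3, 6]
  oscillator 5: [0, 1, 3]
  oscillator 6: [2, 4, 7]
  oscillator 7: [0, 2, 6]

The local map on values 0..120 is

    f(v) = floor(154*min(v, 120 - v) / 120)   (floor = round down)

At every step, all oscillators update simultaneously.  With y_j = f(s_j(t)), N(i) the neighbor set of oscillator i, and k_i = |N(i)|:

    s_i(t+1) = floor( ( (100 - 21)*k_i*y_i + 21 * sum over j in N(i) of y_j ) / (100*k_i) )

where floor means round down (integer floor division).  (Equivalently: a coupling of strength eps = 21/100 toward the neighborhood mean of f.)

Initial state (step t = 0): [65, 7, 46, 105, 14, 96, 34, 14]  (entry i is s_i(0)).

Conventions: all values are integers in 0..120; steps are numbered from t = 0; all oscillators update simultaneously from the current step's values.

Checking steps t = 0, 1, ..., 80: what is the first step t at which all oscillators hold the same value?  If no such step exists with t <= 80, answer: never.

Answer: 39
Key observation: Synchronization is absorbing here: once all oscillators are equal they stay equal, and step 39 is the first all-equal step.

Derivation:
t=0: [65, 7, 46, 105, 14, 96, 34, 14]  (not all equal)
t=1: [59, 13, 51, 23, 18, 30, 40, 25]  (not all equal)
t=2: [66, 21, 58, 32, 24, 38, 48, 38]  (not all equal)
t=3: [64, 31, 67, 42, 32, 47, 58, 52]  (not all equal)
t=4: [68, 42, 66, 53, 44, 58, 70, 67]  (not all equal)
t=5: [66, 55, 67, 67, 57, 71, 64, 67]  (not all equal)
t=6: [68, 69, 68, 68, 72, 63, 70, 68]  (not all equal)
t=7: [66, 65, 65, 66, 61, 71, 64, 65]  (not all equal)
t=8: [68, 69, 70, 68, 73, 63, 71, 70]  (not all equal)
t=9: [66, 65, 63, 66, 60, 71, 62, 64]  (not all equal)
t=10: [68, 70, 72, 69, 75, 63, 73, 71]  (not all equal)
t=11: [66, 63, 61, 65, 58, 71, 60, 62]  (not all equal)
t=12: [68, 72, 74, 69, 73, 63, 76, 73]  (not all equal)
t=13: [66, 61, 59, 65, 60, 71, 56, 60]  (not all equal)
t=14: [69, 74, 74, 69, 75, 63, 72, 75]  (not all equal)
t=15: [65, 59, 59, 65, 57, 70, 60, 57]  (not all equal)
t=16: [69, 74, 75, 69, 73, 65, 76, 73]  (not all equal)
t=17: [65, 59, 57, 65, 60, 68, 56, 59]  (not all equal)
t=18: [70, 74, 73, 70, 75, 67, 71, 74]  (not all equal)
t=19: [63, 59, 60, 63, 57, 66, 61, 59]  (not all equal)
t=20: [72, 74, 76, 72, 73, 69, 75, 75]  (not all equal)
t=21: [61, 59, 56, 61, 59, 64, 57, 57]  (not all equal)
t=22: [74, 74, 71, 74, 74, 71, 73, 73]  (not all equal)
t=23: [59, 59, 61, 59, 59, 61, 60, 60]  (not all equal)
t=24: [75, 75, 75, 75, 75, 75, 76, 76]  (not all equal)
t=25: [56, 57, 56, 57, 56, 57, 56, 56]  (not all equal)
t=26: [71, 72, 71, 72, 71, 72, 71, 71]  (not all equal)
t=27: [61, 61, 61, 61, 61, 61, 62, 62]  (not all equal)
t=28: [74, 75, 74, 75, 74, 75, 74, 74]  (not all equal)
t=29: [58, 57, 58, 57, 58, 57, 59, 59]  (not all equal)
t=30: [73, 73, 74, 73, 73, 73, 74, 74]  (not all equal)
t=31: [59, 59, 59, 60, 59, 60, 59, 59]  (not all equal)
t=32: [75, 75, 75, 76, 75, 76, 75, 75]  (not all equal)
t=33: [56, 56, 57, 56, 56, 56, 57, 57]  (not all equal)
t=34: [71, 71, 72, 71, 71, 71, 72, 72]  (not all equal)
t=35: [61, 61, 61, 62, 61, 62, 61, 61]  (not all equal)
t=36: [74, 74, 75, 74, 74, 74, 75, 75]  (not all equal)
t=37: [58, 58, 57, 59, 58, 59, 57, 57]  (not all equal)
t=38: [74, 74, 73, 74, 74, 74, 73, 73]  (not all equal)
t=39: [59, 59, 59, 59, 59, 59, 59, 59]  (all equal)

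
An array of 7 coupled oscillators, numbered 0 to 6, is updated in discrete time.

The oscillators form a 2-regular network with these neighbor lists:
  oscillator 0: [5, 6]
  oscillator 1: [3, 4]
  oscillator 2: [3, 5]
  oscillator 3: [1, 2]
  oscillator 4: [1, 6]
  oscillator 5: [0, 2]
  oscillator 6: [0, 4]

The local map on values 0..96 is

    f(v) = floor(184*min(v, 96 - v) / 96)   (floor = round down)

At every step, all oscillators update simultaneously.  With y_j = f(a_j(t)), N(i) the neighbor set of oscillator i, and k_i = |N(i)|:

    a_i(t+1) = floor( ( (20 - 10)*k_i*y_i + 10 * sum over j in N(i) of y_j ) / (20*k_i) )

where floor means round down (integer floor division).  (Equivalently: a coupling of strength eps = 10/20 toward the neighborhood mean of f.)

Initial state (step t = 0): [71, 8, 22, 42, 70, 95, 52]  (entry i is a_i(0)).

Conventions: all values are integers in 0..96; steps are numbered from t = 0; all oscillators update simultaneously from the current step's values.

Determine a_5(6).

Answer: a_5(6) = 69

Derivation:
t=0: [71, 8, 22, 42, 70, 95, 52]
t=1: [44, 39, 41, 54, 49, 22, 66]
t=2: [66, 79, 69, 78, 77, 61, 72]
t=3: [56, 33, 50, 37, 37, 60, 46]
t=4: [77, 66, 78, 72, 72, 75, 80]
t=5: [35, 51, 38, 45, 44, 37, 35]
t=6: [67, 85, 75, 82, 80, 69, 71]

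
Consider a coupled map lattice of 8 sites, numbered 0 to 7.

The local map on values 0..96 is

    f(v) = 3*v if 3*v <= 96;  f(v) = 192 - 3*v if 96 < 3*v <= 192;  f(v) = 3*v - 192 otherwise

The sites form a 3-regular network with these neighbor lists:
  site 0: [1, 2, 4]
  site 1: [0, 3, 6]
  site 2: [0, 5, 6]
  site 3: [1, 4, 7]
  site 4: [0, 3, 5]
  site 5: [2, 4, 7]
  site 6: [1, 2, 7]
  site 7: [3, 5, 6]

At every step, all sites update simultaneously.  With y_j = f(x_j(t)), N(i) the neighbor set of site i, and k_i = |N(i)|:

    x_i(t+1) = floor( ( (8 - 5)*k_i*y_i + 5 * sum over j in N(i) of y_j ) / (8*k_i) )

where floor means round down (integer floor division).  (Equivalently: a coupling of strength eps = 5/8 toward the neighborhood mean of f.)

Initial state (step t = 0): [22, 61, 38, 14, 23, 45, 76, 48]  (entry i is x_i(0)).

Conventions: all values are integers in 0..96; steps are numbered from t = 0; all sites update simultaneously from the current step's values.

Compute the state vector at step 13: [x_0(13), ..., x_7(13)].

Simulating step by step:
t=0: [22, 61, 38, 14, 23, 45, 76, 48]
t=1: [57, 33, 62, 42, 60, 62, 41, 46]
t=2: [31, 67, 22, 57, 23, 17, 57, 49]
t=3: [64, 31, 59, 33, 60, 56, 32, 36]
t=4: [25, 74, 30, 74, 28, 32, 76, 75]
t=5: [70, 40, 76, 41, 73, 79, 45, 46]
t=6: [34, 57, 38, 57, 37, 41, 55, 55]
t=7: [71, 36, 68, 34, 67, 64, 36, 34]
t=8: [29, 72, 26, 71, 26, 23, 70, 70]
t=9: [70, 35, 65, 32, 66, 62, 31, 29]
t=10: [26, 75, 25, 73, 27, 22, 71, 73]
t=11: [68, 38, 62, 39, 66, 62, 36, 33]
t=12: [23, 64, 23, 65, 21, 24, 68, 69]
t=13: [53, 17, 57, 17, 53, 57, 22, 23]

Answer: [53, 17, 57, 17, 53, 57, 22, 23]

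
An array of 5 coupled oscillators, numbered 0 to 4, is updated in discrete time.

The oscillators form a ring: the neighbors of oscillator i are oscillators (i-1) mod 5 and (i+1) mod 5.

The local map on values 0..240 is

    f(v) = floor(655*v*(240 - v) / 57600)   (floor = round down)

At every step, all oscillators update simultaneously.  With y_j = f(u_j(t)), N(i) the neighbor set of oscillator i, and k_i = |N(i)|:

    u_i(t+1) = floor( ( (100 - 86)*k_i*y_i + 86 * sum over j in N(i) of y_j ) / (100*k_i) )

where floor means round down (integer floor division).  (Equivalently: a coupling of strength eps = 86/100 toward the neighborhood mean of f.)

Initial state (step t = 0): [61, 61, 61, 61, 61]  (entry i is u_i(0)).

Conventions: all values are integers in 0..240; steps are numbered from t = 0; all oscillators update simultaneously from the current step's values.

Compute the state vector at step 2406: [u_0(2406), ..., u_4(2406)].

Answer: [152, 152, 152, 152, 152]
Key observation: The state at step 12, [152, 152, 152, 152, 152], reappears at step 13: the system is in a cycle of period 1 from step 12 on.  Therefore the state at step 2406 equals the state at step 12 + ((2406 - 12) mod 1) = 12, which is [152, 152, 152, 152, 152].

Derivation:
t=0: [61, 61, 61, 61, 61]
t=1: [124, 124, 124, 124, 124]
t=2: [163, 163, 163, 163, 163]
t=3: [142, 142, 142, 142, 142]
t=4: [158, 158, 158, 158, 158]
t=5: [147, 147, 147, 147, 147]
t=6: [155, 155, 155, 155, 155]
t=7: [149, 149, 149, 149, 149]
t=8: [154, 154, 154, 154, 154]
t=9: [150, 150, 150, 150, 150]
t=10: [153, 153, 153, 153, 153]
t=11: [151, 151, 151, 151, 151]
t=12: [152, 152, 152, 152, 152]
t=13: [152, 152, 152, 152, 152]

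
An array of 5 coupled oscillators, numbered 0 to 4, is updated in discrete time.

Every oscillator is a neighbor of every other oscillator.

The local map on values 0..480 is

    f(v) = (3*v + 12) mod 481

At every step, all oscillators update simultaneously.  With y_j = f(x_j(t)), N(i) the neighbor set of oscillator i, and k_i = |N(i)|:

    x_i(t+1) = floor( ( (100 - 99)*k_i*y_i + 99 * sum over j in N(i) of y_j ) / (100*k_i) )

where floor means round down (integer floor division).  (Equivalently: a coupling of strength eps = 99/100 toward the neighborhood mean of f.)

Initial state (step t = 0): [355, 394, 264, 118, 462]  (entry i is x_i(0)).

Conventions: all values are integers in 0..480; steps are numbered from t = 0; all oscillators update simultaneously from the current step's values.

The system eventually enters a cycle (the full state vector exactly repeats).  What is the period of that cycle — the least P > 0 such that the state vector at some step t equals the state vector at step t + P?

Answer: 18
Key observation: The state at step 38, [100, 100, 100, 100, 100], reappears at step 56 — and no state repeats earlier — so the cycle the system enters has period 18.

Derivation:
t=0: [355, 394, 264, 118, 462]
t=1: [337, 309, 287, 277, 260]
t=2: [377, 283, 298, 306, 318]
t=3: [313, 265, 255, 249, 355]
t=4: [255, 290, 297, 301, 340]
t=5: [331, 306, 301, 298, 385]
t=6: [374, 278, 282, 284, 336]
t=7: [294, 248, 245, 244, 321]
t=8: [206, 239, 241, 241, 301]
t=9: [296, 272, 271, 271, 228]
t=10: [313, 330, 331, 331, 362]
t=11: [69, 171, 170, 170, 148]
t=12: [146, 187, 188, 188, 89]
t=13: [143, 228, 227, 227, 183]
t=14: [182, 236, 236, 236, 268]
t=15: [261, 222, 222, 222, 199]
t=16: [181, 208, 208, 208, 225]
t=17: [166, 147, 147, 147, 135]
t=18: [439, 339, 339, 339, 347]
t=19: [75, 147, 147, 147, 141]
t=20: [446, 395, 395, 395, 399]
t=21: [239, 275, 275, 275, 272]
t=22: [352, 327, 327, 327, 329]
t=23: [33, 51, 51, 51, 49]
t=24: [162, 150, 150, 150, 151]
t=25: [458, 352, 352, 352, 351]
t=26: [108, 183, 183, 183, 184]
t=27: [83, 144, 144, 144, 143]
t=28: [441, 397, 397, 397, 398]
t=29: [243, 274, 274, 274, 273]
t=30: [351, 329, 329, 329, 329]
t=31: [37, 53, 53, 53, 53]
t=32: [170, 159, 159, 159, 159]
t=33: [8, 16, 16, 16, 16]
t=34: [59, 54, 54, 54, 54]
t=35: [174, 177, 177, 177, 177]
t=36: [61, 59, 59, 59, 59]
t=37: [189, 190, 190, 190, 190]
t=38: [100, 100, 100, 100, 100]
t=39: [312, 312, 312, 312, 312]
t=40: [467, 467, 467, 467, 467]
t=41: [451, 451, 451, 451, 451]
t=42: [403, 403, 403, 403, 403]
t=43: [259, 259, 259, 259, 259]
t=44: [308, 308, 308, 308, 308]
t=45: [455, 455, 455, 455, 455]
t=46: [415, 415, 415, 415, 415]
t=47: [295, 295, 295, 295, 295]
t=48: [416, 416, 416, 416, 416]
t=49: [298, 298, 298, 298, 298]
t=50: [425, 425, 425, 425, 425]
t=51: [325, 325, 325, 325, 325]
t=52: [25, 25, 25, 25, 25]
t=53: [87, 87, 87, 87, 87]
t=54: [273, 273, 273, 273, 273]
t=55: [350, 350, 350, 350, 350]
t=56: [100, 100, 100, 100, 100]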